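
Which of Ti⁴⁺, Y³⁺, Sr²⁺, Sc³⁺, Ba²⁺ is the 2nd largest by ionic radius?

Sr²⁺

Ti⁴⁺ has 18 e⁻ (Z=22), Sc³⁺ has 18 e⁻ (Z=21), Y³⁺ has 36 e⁻ (Z=39), Sr²⁺ has 36 e⁻ (Z=38), Ba²⁺ has 54 e⁻ (Z=56). Ti⁴⁺ < Sc³⁺ (both 18 e⁻, Z=22>21); Sc³⁺ < Y³⁺ (same group, 1 shell fewer); Y³⁺ < Sr²⁺ (isoelectronic, higher Z=39 is smaller); Sr²⁺ < Ba²⁺ (same group, period 5 vs 6).
Full ascending order: Ti⁴⁺ < Sc³⁺ < Y³⁺ < Sr²⁺ < Ba²⁺. Counting from the largest, position 2 is Sr²⁺.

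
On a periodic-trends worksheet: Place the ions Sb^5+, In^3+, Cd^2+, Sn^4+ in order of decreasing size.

Cd^2+ > In^3+ > Sn^4+ > Sb^5+

All of these have 46 electrons (isoelectronic). With the same electron cloud, the ion with the most protons pulls it in tightest. Nuclear charges: Sb^5+ (Z=51), Sn^4+ (Z=50), In^3+ (Z=49), Cd^2+ (Z=48). Highest Z is smallest.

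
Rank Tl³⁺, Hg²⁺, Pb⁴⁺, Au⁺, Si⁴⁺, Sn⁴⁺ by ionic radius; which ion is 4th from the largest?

Pb⁴⁺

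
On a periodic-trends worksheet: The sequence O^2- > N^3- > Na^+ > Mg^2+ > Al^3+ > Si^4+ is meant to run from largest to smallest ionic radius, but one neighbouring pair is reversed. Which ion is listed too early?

Compare adjacent ions: both have 10 electrons but Z(O)=8 > Z(N)=7, so O^2- should be the smaller of the two — yet in this decreasing list O^2- sits before N^3-. Nothing else is reversed, so O^2- should move one place to the right.

O^2-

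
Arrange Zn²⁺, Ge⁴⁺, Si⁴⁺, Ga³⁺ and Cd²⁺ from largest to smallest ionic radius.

Electron counts and nuclear charges: Si⁴⁺ (Z=14, 10 e⁻), Ge⁴⁺ (Z=32, 28 e⁻), Ga³⁺ (Z=31, 28 e⁻), Zn²⁺ (Z=30, 28 e⁻), Cd²⁺ (Z=48, 46 e⁻). Si⁴⁺ < Ge⁴⁺ (same group, 1 shell fewer); Ge⁴⁺ < Ga³⁺ (isoelectronic, higher Z=32 is smaller); Ga³⁺ < Zn²⁺ (isoelectronic, higher Z=31 is smaller); Zn²⁺ < Cd²⁺ (same group, 1 shell fewer).

Cd²⁺ > Zn²⁺ > Ga³⁺ > Ge⁴⁺ > Si⁴⁺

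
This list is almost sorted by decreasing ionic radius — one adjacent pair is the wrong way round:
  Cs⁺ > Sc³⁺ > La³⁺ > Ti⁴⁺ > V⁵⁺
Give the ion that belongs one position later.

The pair Sc³⁺, La³⁺ is the wrong way round — Sc³⁺ and La³⁺ are in one column with the same charge; the lighter period-4 ion has 2 fewer shells and is smaller. All other adjacent pairs agree with periodic trends, so Sc³⁺ is the misplaced ion.

Sc³⁺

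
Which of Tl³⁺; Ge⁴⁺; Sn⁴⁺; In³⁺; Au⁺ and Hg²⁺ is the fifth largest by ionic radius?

Tabulating Z and e⁻: Ge⁴⁺ (Z=32, 28 e⁻), Sn⁴⁺ (Z=50, 46 e⁻), In³⁺ (Z=49, 46 e⁻), Tl³⁺ (Z=81, 78 e⁻), Hg²⁺ (Z=80, 78 e⁻), Au⁺ (Z=79, 78 e⁻). Ge⁴⁺ < Sn⁴⁺ (same group, 1 shell fewer); Sn⁴⁺ < In³⁺ (isoelectronic, higher Z=50 is smaller); In³⁺ < Tl³⁺ (same group, 1 shell fewer); Tl³⁺ < Hg²⁺ (isoelectronic, higher Z=81 is smaller); Hg²⁺ < Au⁺ (isoelectronic, higher Z=80 is smaller).
Full ascending order: Ge⁴⁺ < Sn⁴⁺ < In³⁺ < Tl³⁺ < Hg²⁺ < Au⁺. Counting from the largest, position 5 is Sn⁴⁺.

Sn⁴⁺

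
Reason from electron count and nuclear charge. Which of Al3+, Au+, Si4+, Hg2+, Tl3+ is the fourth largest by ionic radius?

Al3+

Si4+ has 10 e⁻ (Z=14), Al3+ has 10 e⁻ (Z=13), Tl3+ has 78 e⁻ (Z=81), Hg2+ has 78 e⁻ (Z=80), Au+ has 78 e⁻ (Z=79). Si4+ < Al3+ (both 10 e⁻, Z=14>13); Al3+ < Tl3+ (same group, 3 shells fewer); Tl3+ < Hg2+ (isoelectronic, higher Z=81 is smaller); Hg2+ < Au+ (both 78 e⁻, Z=80>79).
So the order is Si4+ < Al3+ < Tl3+ < Hg2+ < Au+; the 4th-largest ion is Al3+.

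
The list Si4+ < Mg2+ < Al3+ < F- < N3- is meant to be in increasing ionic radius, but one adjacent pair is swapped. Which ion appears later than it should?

Al3+

Compare adjacent ions: both have 10 electrons but Z(Al)=13 > Z(Mg)=12, so Al3+ should be the smaller of the two — yet in this increasing list Mg2+ sits before Al3+. Nothing else is reversed, so Al3+ should move one place to the left.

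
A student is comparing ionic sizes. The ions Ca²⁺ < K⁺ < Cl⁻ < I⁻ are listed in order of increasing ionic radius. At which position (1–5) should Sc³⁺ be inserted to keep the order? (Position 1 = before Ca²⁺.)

1

First list Z and electron count for each: Sc³⁺ (Z=21, 18 e⁻), Ca²⁺ (Z=20, 18 e⁻), K⁺ (Z=19, 18 e⁻), Cl⁻ (Z=17, 18 e⁻), I⁻ (Z=53, 54 e⁻). Sc³⁺ < Ca²⁺ (isoelectronic, higher Z=21 is smaller); Ca²⁺ < K⁺ (isoelectronic, higher Z=20 is smaller); K⁺ < Cl⁻ (both 18 e⁻, Z=19>17); Cl⁻ < I⁻ (same group, 2 shells fewer).
The complete sequence is Sc³⁺ < Ca²⁺ < K⁺ < Cl⁻ < I⁻. Sc³⁺ sits at position 1.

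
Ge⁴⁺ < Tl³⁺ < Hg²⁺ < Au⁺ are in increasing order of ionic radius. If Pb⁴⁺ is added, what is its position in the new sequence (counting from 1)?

2

Work out protons and electrons: Ge⁴⁺ has 28 e⁻ (Z=32), Pb⁴⁺ has 78 e⁻ (Z=82), Tl³⁺ has 78 e⁻ (Z=81), Hg²⁺ has 78 e⁻ (Z=80), Au⁺ has 78 e⁻ (Z=79). Ge⁴⁺ < Pb⁴⁺ (same group, 2 shells fewer); Pb⁴⁺ < Tl³⁺ (both 78 e⁻, Z=82>81); Tl³⁺ < Hg²⁺ (isoelectronic, higher Z=81 is smaller); Hg²⁺ < Au⁺ (isoelectronic, higher Z=80 is smaller).
With Pb⁴⁺ included the full order is Ge⁴⁺ < Pb⁴⁺ < Tl³⁺ < Hg²⁺ < Au⁺, so it takes position 2.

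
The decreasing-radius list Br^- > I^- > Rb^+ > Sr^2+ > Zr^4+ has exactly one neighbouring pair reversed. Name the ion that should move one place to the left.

I^-

Scanning neighbour by neighbour, only Br^-/I^- violates a trend: Br^- and I^- are in one column with the same charge; the lighter period-4 ion has one fewer shell and is smaller. That makes I^- the one sitting a position late relative to where it belongs.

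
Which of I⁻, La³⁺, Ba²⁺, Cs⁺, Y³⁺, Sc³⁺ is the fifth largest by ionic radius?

Y³⁺

Electron counts and nuclear charges: Sc³⁺: 18 e⁻, Z=21, Y³⁺: 36 e⁻, Z=39, La³⁺: 54 e⁻, Z=57, Ba²⁺: 54 e⁻, Z=56, Cs⁺: 54 e⁻, Z=55, I⁻: 54 e⁻, Z=53. Sc³⁺ < Y³⁺ (same group, period 4 vs 5); Y³⁺ < La³⁺ (same group, period 5 vs 6); La³⁺ < Ba²⁺ (both 54 e⁻, Z=57>56); Ba²⁺ < Cs⁺ (both 54 e⁻, Z=56>55); Cs⁺ < I⁻ (isoelectronic, higher Z=55 is smaller).
So the order is Sc³⁺ < Y³⁺ < La³⁺ < Ba²⁺ < Cs⁺ < I⁻; the 5th-largest ion is Y³⁺.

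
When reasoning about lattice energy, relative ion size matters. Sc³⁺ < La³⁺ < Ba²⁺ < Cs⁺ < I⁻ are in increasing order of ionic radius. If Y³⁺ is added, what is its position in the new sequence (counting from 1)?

Sc³⁺: 18 e⁻, Z=21, Y³⁺: 36 e⁻, Z=39, La³⁺: 54 e⁻, Z=57, Ba²⁺: 54 e⁻, Z=56, Cs⁺: 54 e⁻, Z=55, I⁻: 54 e⁻, Z=53. Sc³⁺ < Y³⁺ (same group, period 4 vs 5); Y³⁺ < La³⁺ (same group, period 5 vs 6); La³⁺ < Ba²⁺ (both 54 e⁻, Z=57>56); Ba²⁺ < Cs⁺ (both 54 e⁻, Z=56>55); Cs⁺ < I⁻ (both 54 e⁻, Z=55>53).
With Y³⁺ included the full order is Sc³⁺ < Y³⁺ < La³⁺ < Ba²⁺ < Cs⁺ < I⁻, so it takes position 2.

2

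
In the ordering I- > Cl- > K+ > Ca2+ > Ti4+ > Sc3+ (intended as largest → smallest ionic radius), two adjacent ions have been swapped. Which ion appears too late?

Sc3+

Scanning neighbour by neighbour, only Ti4+/Sc3+ violates a trend: Ti4+ and Sc3+ share 18 electrons; the higher nuclear charge on Ti (Z=22) contracts it more, so Ti4+ < Sc3+. That makes Sc3+ the one sitting a position late relative to where it belongs.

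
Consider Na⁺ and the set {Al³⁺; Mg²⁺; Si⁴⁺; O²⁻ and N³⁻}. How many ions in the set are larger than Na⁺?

2

These species are isoelectronic with 10 electrons. The only difference is the number of protons: Si⁴⁺ (Z=14), Al³⁺ (Z=13), Mg²⁺ (Z=12), Na⁺ (Z=11), O²⁻ (Z=8), N³⁻ (Z=7). The strongest nuclear pull (Si⁴⁺) gives the smallest ion.
Overall: Si⁴⁺ < Al³⁺ < Mg²⁺ < Na⁺ < O²⁻ < N³⁻. Na⁺ has 3 below it and 2 above. So 2 are larger.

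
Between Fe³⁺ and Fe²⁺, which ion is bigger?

Fe²⁺

For a single element, ionic radius drops as positive charge rises — Fe³⁺ < Fe²⁺.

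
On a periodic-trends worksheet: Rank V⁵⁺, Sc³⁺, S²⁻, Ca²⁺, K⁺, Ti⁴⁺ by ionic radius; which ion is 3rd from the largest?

Ca²⁺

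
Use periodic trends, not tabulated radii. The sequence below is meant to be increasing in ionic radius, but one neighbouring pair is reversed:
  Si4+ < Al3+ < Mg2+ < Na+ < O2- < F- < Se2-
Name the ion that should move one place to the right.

O2-

Check each adjacent pair. O2- and F- are reversed: both have 10 electrons but Z(F)=9 > Z(O)=8, so F- should be the smaller of the two. No other neighbouring pair contradicts the periodic trends, so O2- is the ion listed too early.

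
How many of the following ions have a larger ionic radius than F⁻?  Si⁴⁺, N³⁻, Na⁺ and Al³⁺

Isoelectronic series (10 e⁻ each). Size is set by nuclear charge: more protons means a smaller ion. Si⁴⁺ (Z=14), Al³⁺ (Z=13), Na⁺ (Z=11), F⁻ (Z=9), N³⁻ (Z=7).
Relative to F⁻, the ions that are larger are N³⁻. That's 1.

1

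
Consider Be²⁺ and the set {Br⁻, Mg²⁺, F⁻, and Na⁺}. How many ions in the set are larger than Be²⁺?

First list Z and electron count for each: Be²⁺: 2 e⁻, Z=4, Mg²⁺: 10 e⁻, Z=12, Na⁺: 10 e⁻, Z=11, F⁻: 10 e⁻, Z=9, Br⁻: 36 e⁻, Z=35. Be²⁺ < Mg²⁺ (same group, period 2 vs 3); Mg²⁺ < Na⁺ (both 10 e⁻, Z=12>11); Na⁺ < F⁻ (isoelectronic, higher Z=11 is smaller); F⁻ < Br⁻ (same group, period 2 vs 4).
Ordering all of them (including Be²⁺) by radius gives Be²⁺ < Mg²⁺ < Na⁺ < F⁻ < Br⁻. So 4 are larger.

4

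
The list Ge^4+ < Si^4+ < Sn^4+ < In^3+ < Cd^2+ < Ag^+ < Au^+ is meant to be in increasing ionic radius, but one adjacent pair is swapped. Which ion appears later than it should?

Compare adjacent ions: Si^4+ and Ge^4+ are in one column with the same charge; the lighter period-3 ion has one fewer shell and is smaller — yet in this increasing list Ge^4+ sits before Si^4+. Nothing else is reversed, so Si^4+ should move one place to the left.

Si^4+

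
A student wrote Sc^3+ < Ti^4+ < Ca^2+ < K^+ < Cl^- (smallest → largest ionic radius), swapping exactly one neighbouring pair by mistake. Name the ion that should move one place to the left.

Ti^4+

Check each adjacent pair. Sc^3+ and Ti^4+ are reversed: Ti^4+ and Sc^3+ share 18 electrons; the higher nuclear charge on Ti (Z=22) contracts it more, so Ti^4+ < Sc^3+. No other neighbouring pair contradicts the periodic trends, so Ti^4+ is the ion listed too late.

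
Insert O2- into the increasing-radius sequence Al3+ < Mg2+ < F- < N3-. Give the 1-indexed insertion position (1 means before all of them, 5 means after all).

4

These species are isoelectronic with 10 electrons. The only difference is the number of protons: Al3+ (Z=13), Mg2+ (Z=12), F- (Z=9), O2- (Z=8), N3- (Z=7). The strongest nuclear pull (Al3+) gives the smallest ion.
Merged order: Al3+ < Mg2+ < F- < O2- < N3- — O2- is number 4.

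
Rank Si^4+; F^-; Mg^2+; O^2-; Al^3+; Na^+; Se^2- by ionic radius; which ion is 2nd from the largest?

O^2-

Tabulating Z and e⁻: Si^4+ (Z=14, 10 e⁻), Al^3+ (Z=13, 10 e⁻), Mg^2+ (Z=12, 10 e⁻), Na^+ (Z=11, 10 e⁻), F^- (Z=9, 10 e⁻), O^2- (Z=8, 10 e⁻), Se^2- (Z=34, 36 e⁻). Si^4+ < Al^3+ (both 10 e⁻, Z=14>13); Al^3+ < Mg^2+ (both 10 e⁻, Z=13>12); Mg^2+ < Na^+ (isoelectronic, higher Z=12 is smaller); Na^+ < F^- (both 10 e⁻, Z=11>9); F^- < O^2- (both 10 e⁻, Z=9>8); O^2- < Se^2- (same group, period 2 vs 4).
That gives Si^4+ < Al^3+ < Mg^2+ < Na^+ < F^- < O^2- < Se^2-. From the largest end, number 2 is O^2-.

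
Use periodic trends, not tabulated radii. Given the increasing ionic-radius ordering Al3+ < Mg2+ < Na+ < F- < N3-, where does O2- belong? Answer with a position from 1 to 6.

Isoelectronic series (10 e⁻ each). Size is set by nuclear charge: more protons means a smaller ion. Al3+ (Z=13), Mg2+ (Z=12), Na+ (Z=11), F- (Z=9), O2- (Z=8), N3- (Z=7).
The complete sequence is Al3+ < Mg2+ < Na+ < F- < O2- < N3-. O2- sits at position 5.

5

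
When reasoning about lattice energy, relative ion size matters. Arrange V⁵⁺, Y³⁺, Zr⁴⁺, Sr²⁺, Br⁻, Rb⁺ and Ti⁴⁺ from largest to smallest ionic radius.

Work out protons and electrons: V⁵⁺ has 18 e⁻ (Z=23), Ti⁴⁺ has 18 e⁻ (Z=22), Zr⁴⁺ has 36 e⁻ (Z=40), Y³⁺ has 36 e⁻ (Z=39), Sr²⁺ has 36 e⁻ (Z=38), Rb⁺ has 36 e⁻ (Z=37), Br⁻ has 36 e⁻ (Z=35). V⁵⁺ < Ti⁴⁺ (isoelectronic, higher Z=23 is smaller); Ti⁴⁺ < Zr⁴⁺ (same group, 1 shell fewer); Zr⁴⁺ < Y³⁺ (both 36 e⁻, Z=40>39); Y³⁺ < Sr²⁺ (both 36 e⁻, Z=39>38); Sr²⁺ < Rb⁺ (both 36 e⁻, Z=38>37); Rb⁺ < Br⁻ (both 36 e⁻, Z=37>35).

Br⁻ > Rb⁺ > Sr²⁺ > Y³⁺ > Zr⁴⁺ > Ti⁴⁺ > V⁵⁺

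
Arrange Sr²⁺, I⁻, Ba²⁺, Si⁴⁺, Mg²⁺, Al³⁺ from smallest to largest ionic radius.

Tabulating Z and e⁻: Si⁴⁺: 10 e⁻, Z=14, Al³⁺: 10 e⁻, Z=13, Mg²⁺: 10 e⁻, Z=12, Sr²⁺: 36 e⁻, Z=38, Ba²⁺: 54 e⁻, Z=56, I⁻: 54 e⁻, Z=53. Si⁴⁺ < Al³⁺ (isoelectronic, higher Z=14 is smaller); Al³⁺ < Mg²⁺ (isoelectronic, higher Z=13 is smaller); Mg²⁺ < Sr²⁺ (same group, 2 shells fewer); Sr²⁺ < Ba²⁺ (same group, period 5 vs 6); Ba²⁺ < I⁻ (isoelectronic, higher Z=56 is smaller).

Si⁴⁺ < Al³⁺ < Mg²⁺ < Sr²⁺ < Ba²⁺ < I⁻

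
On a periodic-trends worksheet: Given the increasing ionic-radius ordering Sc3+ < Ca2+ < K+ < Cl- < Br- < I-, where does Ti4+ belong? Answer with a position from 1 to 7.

First list Z and electron count for each: Ti4+ has 18 e⁻ (Z=22), Sc3+ has 18 e⁻ (Z=21), Ca2+ has 18 e⁻ (Z=20), K+ has 18 e⁻ (Z=19), Cl- has 18 e⁻ (Z=17), Br- has 36 e⁻ (Z=35), I- has 54 e⁻ (Z=53). Ti4+ < Sc3+ (isoelectronic, higher Z=22 is smaller); Sc3+ < Ca2+ (both 18 e⁻, Z=21>20); Ca2+ < K+ (both 18 e⁻, Z=20>19); K+ < Cl- (both 18 e⁻, Z=19>17); Cl- < Br- (same group, 1 shell fewer); Br- < I- (same group, 1 shell fewer).
Putting Ti4+ in gives Ti4+ < Sc3+ < Ca2+ < K+ < Cl- < Br- < I-; it lands at slot 1.

1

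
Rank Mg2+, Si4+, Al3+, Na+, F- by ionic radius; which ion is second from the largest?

Na+

Each ion has 10 electrons. The ranking follows nuclear charge in reverse — greater Z gives a smaller radius. Si4+ (Z=14), Al3+ (Z=13), Mg2+ (Z=12), Na+ (Z=11), F- (Z=9).
Full ascending order: Si4+ < Al3+ < Mg2+ < Na+ < F-. Counting from the largest, position 2 is Na+.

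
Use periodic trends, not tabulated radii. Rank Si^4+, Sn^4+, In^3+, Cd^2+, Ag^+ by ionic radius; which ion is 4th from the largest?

Sn^4+

Electron counts and nuclear charges: Si^4+: 10 e⁻, Z=14, Sn^4+: 46 e⁻, Z=50, In^3+: 46 e⁻, Z=49, Cd^2+: 46 e⁻, Z=48, Ag^+: 46 e⁻, Z=47. Si^4+ < Sn^4+ (same group, period 3 vs 5); Sn^4+ < In^3+ (both 46 e⁻, Z=50>49); In^3+ < Cd^2+ (both 46 e⁻, Z=49>48); Cd^2+ < Ag^+ (isoelectronic, higher Z=48 is smaller).
Ordering: Si^4+ < Sn^4+ < In^3+ < Cd^2+ < Ag^+. The 4th largest is Sn^4+.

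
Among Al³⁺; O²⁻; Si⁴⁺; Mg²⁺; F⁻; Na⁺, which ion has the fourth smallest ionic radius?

Each ion has 10 electrons. The ranking follows nuclear charge in reverse — greater Z gives a smaller radius. Si⁴⁺ (Z=14), Al³⁺ (Z=13), Mg²⁺ (Z=12), Na⁺ (Z=11), F⁻ (Z=9), O²⁻ (Z=8).
So the order is Si⁴⁺ < Al³⁺ < Mg²⁺ < Na⁺ < F⁻ < O²⁻; the 4th-smallest ion is Na⁺.

Na⁺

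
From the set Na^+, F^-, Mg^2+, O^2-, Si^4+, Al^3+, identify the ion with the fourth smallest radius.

These species are isoelectronic with 10 electrons. The only difference is the number of protons: Si^4+ (Z=14), Al^3+ (Z=13), Mg^2+ (Z=12), Na^+ (Z=11), F^- (Z=9), O^2- (Z=8). The strongest nuclear pull (Si^4+) gives the smallest ion.
So the order is Si^4+ < Al^3+ < Mg^2+ < Na^+ < F^- < O^2-; the 4th-smallest ion is Na^+.

Na^+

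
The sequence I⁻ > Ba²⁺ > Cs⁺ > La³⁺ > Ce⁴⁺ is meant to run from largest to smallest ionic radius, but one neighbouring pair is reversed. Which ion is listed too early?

Scanning neighbour by neighbour, only Ba²⁺/Cs⁺ violates a trend: both have 54 electrons but Z(Ba)=56 > Z(Cs)=55, so Ba²⁺ should be the smaller of the two. That makes Ba²⁺ the one sitting a position early relative to where it belongs.

Ba²⁺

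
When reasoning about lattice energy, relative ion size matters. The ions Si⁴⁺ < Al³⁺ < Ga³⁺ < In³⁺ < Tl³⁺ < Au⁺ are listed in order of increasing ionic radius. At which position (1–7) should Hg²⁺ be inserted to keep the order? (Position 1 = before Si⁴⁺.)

Tabulating Z and e⁻: Si⁴⁺: 10 e⁻, Z=14, Al³⁺: 10 e⁻, Z=13, Ga³⁺: 28 e⁻, Z=31, In³⁺: 46 e⁻, Z=49, Tl³⁺: 78 e⁻, Z=81, Hg²⁺: 78 e⁻, Z=80, Au⁺: 78 e⁻, Z=79. Si⁴⁺ < Al³⁺ (both 10 e⁻, Z=14>13); Al³⁺ < Ga³⁺ (same group, 1 shell fewer); Ga³⁺ < In³⁺ (same group, 1 shell fewer); In³⁺ < Tl³⁺ (same group, period 5 vs 6); Tl³⁺ < Hg²⁺ (isoelectronic, higher Z=81 is smaller); Hg²⁺ < Au⁺ (both 78 e⁻, Z=80>79).
With Hg²⁺ included the full order is Si⁴⁺ < Al³⁺ < Ga³⁺ < In³⁺ < Tl³⁺ < Hg²⁺ < Au⁺, so it takes position 6.

6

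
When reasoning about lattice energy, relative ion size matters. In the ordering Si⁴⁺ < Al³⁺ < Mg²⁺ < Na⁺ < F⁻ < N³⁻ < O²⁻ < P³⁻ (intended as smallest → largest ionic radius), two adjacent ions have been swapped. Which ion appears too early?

N³⁻

Scanning neighbour by neighbour, only N³⁻/O²⁻ violates a trend: they are isoelectronic (10 e⁻) and O has more protons than N (8 vs 7), making O²⁻ smaller. That makes N³⁻ the one sitting a position early relative to where it belongs.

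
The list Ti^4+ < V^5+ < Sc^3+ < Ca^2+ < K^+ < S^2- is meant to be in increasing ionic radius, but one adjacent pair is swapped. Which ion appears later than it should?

V^5+

Compare adjacent ions: V^5+ and Ti^4+ share 18 electrons; the higher nuclear charge on V (Z=23) contracts it more, so V^5+ < Ti^4+ — yet in this increasing list Ti^4+ sits before V^5+. Nothing else is reversed, so V^5+ should move one place to the left.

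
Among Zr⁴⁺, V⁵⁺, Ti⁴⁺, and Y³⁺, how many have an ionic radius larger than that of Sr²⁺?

0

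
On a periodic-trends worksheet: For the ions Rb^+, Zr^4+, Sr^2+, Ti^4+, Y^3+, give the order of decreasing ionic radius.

Rb^+ > Sr^2+ > Y^3+ > Zr^4+ > Ti^4+

First list Z and electron count for each: Ti^4+: 18 e⁻, Z=22, Zr^4+: 36 e⁻, Z=40, Y^3+: 36 e⁻, Z=39, Sr^2+: 36 e⁻, Z=38, Rb^+: 36 e⁻, Z=37. Ti^4+ < Zr^4+ (same group, period 4 vs 5); Zr^4+ < Y^3+ (both 36 e⁻, Z=40>39); Y^3+ < Sr^2+ (both 36 e⁻, Z=39>38); Sr^2+ < Rb^+ (both 36 e⁻, Z=38>37).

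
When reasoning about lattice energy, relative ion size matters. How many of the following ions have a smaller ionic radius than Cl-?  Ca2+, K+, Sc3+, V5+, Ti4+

Each ion has 18 electrons. The ranking follows nuclear charge in reverse — greater Z gives a smaller radius. V5+ (Z=23), Ti4+ (Z=22), Sc3+ (Z=21), Ca2+ (Z=20), K+ (Z=19), Cl- (Z=17).
Ordering all of them (including Cl-) by radius gives V5+ < Ti4+ < Sc3+ < Ca2+ < K+ < Cl-. Count: 5.

5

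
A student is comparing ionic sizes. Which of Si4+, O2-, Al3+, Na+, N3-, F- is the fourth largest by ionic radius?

Each ion has 10 electrons. The ranking follows nuclear charge in reverse — greater Z gives a smaller radius. Si4+ (Z=14), Al3+ (Z=13), Na+ (Z=11), F- (Z=9), O2- (Z=8), N3- (Z=7).
So the order is Si4+ < Al3+ < Na+ < F- < O2- < N3-; the 4th-largest ion is Na+.

Na+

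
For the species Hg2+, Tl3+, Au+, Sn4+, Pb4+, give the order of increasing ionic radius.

Sn4+ < Pb4+ < Tl3+ < Hg2+ < Au+

Electron counts and nuclear charges: Sn4+: 46 e⁻, Z=50, Pb4+: 78 e⁻, Z=82, Tl3+: 78 e⁻, Z=81, Hg2+: 78 e⁻, Z=80, Au+: 78 e⁻, Z=79. Sn4+ < Pb4+ (same group, period 5 vs 6); Pb4+ < Tl3+ (isoelectronic, higher Z=82 is smaller); Tl3+ < Hg2+ (both 78 e⁻, Z=81>80); Hg2+ < Au+ (both 78 e⁻, Z=80>79).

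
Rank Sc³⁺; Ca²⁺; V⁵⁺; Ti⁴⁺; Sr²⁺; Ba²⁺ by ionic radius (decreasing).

Ba²⁺ > Sr²⁺ > Ca²⁺ > Sc³⁺ > Ti⁴⁺ > V⁵⁺

Electron counts and nuclear charges: V⁵⁺ (Z=23, 18 e⁻), Ti⁴⁺ (Z=22, 18 e⁻), Sc³⁺ (Z=21, 18 e⁻), Ca²⁺ (Z=20, 18 e⁻), Sr²⁺ (Z=38, 36 e⁻), Ba²⁺ (Z=56, 54 e⁻). V⁵⁺ < Ti⁴⁺ (isoelectronic, higher Z=23 is smaller); Ti⁴⁺ < Sc³⁺ (both 18 e⁻, Z=22>21); Sc³⁺ < Ca²⁺ (both 18 e⁻, Z=21>20); Ca²⁺ < Sr²⁺ (same group, period 4 vs 5); Sr²⁺ < Ba²⁺ (same group, period 5 vs 6).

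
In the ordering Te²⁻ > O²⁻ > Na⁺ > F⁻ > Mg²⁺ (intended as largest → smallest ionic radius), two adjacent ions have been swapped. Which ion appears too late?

The pair Na⁺, F⁻ is the wrong way round — Na⁺ and F⁻ share 10 electrons; the higher nuclear charge on Na (Z=11) contracts it more, so Na⁺ < F⁻. All other adjacent pairs agree with periodic trends, so F⁻ is the misplaced ion.

F⁻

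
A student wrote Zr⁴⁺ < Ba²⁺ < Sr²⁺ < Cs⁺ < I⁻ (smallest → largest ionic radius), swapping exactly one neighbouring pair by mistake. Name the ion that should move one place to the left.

The pair Ba²⁺, Sr²⁺ is the wrong way round — Sr²⁺ and Ba²⁺ are in one column with the same charge; the lighter period-5 ion has one fewer shell and is smaller. All other adjacent pairs agree with periodic trends, so Sr²⁺ is the misplaced ion.

Sr²⁺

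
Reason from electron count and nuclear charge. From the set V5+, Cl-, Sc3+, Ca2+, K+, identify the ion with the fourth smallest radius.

K+

Each ion has 18 electrons. The ranking follows nuclear charge in reverse — greater Z gives a smaller radius. V5+ (Z=23), Sc3+ (Z=21), Ca2+ (Z=20), K+ (Z=19), Cl- (Z=17).
So the order is V5+ < Sc3+ < Ca2+ < K+ < Cl-; the 4th-smallest ion is K+.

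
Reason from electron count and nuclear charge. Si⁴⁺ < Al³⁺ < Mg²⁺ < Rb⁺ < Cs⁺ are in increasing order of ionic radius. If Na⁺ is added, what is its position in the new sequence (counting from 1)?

4

Si⁴⁺ has 10 e⁻ (Z=14), Al³⁺ has 10 e⁻ (Z=13), Mg²⁺ has 10 e⁻ (Z=12), Na⁺ has 10 e⁻ (Z=11), Rb⁺ has 36 e⁻ (Z=37), Cs⁺ has 54 e⁻ (Z=55). Si⁴⁺ < Al³⁺ (both 10 e⁻, Z=14>13); Al³⁺ < Mg²⁺ (isoelectronic, higher Z=13 is smaller); Mg²⁺ < Na⁺ (isoelectronic, higher Z=12 is smaller); Na⁺ < Rb⁺ (same group, period 3 vs 5); Rb⁺ < Cs⁺ (same group, 1 shell fewer).
With Na⁺ included the full order is Si⁴⁺ < Al³⁺ < Mg²⁺ < Na⁺ < Rb⁺ < Cs⁺, so it takes position 4.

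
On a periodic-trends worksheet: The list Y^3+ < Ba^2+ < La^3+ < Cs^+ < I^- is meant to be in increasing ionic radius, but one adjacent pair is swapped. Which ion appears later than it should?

La^3+

Scanning neighbour by neighbour, only Ba^2+/La^3+ violates a trend: they are isoelectronic (54 e⁻) and La has more protons than Ba (57 vs 56), making La^3+ smaller. That makes La^3+ the one sitting a position late relative to where it belongs.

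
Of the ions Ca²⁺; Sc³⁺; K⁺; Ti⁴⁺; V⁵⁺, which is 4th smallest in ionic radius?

Ca²⁺

These species are isoelectronic with 18 electrons. The only difference is the number of protons: V⁵⁺ (Z=23), Ti⁴⁺ (Z=22), Sc³⁺ (Z=21), Ca²⁺ (Z=20), K⁺ (Z=19). The strongest nuclear pull (V⁵⁺) gives the smallest ion.
So the order is V⁵⁺ < Ti⁴⁺ < Sc³⁺ < Ca²⁺ < K⁺; the 4th-smallest ion is Ca²⁺.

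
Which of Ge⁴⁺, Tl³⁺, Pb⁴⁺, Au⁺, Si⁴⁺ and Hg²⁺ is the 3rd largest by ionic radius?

Si⁴⁺: 10 e⁻, Z=14, Ge⁴⁺: 28 e⁻, Z=32, Pb⁴⁺: 78 e⁻, Z=82, Tl³⁺: 78 e⁻, Z=81, Hg²⁺: 78 e⁻, Z=80, Au⁺: 78 e⁻, Z=79. Si⁴⁺ < Ge⁴⁺ (same group, period 3 vs 4); Ge⁴⁺ < Pb⁴⁺ (same group, 2 shells fewer); Pb⁴⁺ < Tl³⁺ (both 78 e⁻, Z=82>81); Tl³⁺ < Hg²⁺ (both 78 e⁻, Z=81>80); Hg²⁺ < Au⁺ (isoelectronic, higher Z=80 is smaller).
Ordering: Si⁴⁺ < Ge⁴⁺ < Pb⁴⁺ < Tl³⁺ < Hg²⁺ < Au⁺. The 3rd largest is Tl³⁺.

Tl³⁺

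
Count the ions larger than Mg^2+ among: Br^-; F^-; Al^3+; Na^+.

Tabulating Z and e⁻: Al^3+ (Z=13, 10 e⁻), Mg^2+ (Z=12, 10 e⁻), Na^+ (Z=11, 10 e⁻), F^- (Z=9, 10 e⁻), Br^- (Z=35, 36 e⁻). Al^3+ < Mg^2+ (both 10 e⁻, Z=13>12); Mg^2+ < Na^+ (both 10 e⁻, Z=12>11); Na^+ < F^- (both 10 e⁻, Z=11>9); F^- < Br^- (same group, period 2 vs 4).
Ordering all of them (including Mg^2+) by radius gives Al^3+ < Mg^2+ < Na^+ < F^- < Br^-. Count: 3.

3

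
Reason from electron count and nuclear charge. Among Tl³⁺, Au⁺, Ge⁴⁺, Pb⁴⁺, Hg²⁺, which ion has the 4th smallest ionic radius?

First list Z and electron count for each: Ge⁴⁺: 28 e⁻, Z=32, Pb⁴⁺: 78 e⁻, Z=82, Tl³⁺: 78 e⁻, Z=81, Hg²⁺: 78 e⁻, Z=80, Au⁺: 78 e⁻, Z=79. Ge⁴⁺ < Pb⁴⁺ (same group, 2 shells fewer); Pb⁴⁺ < Tl³⁺ (isoelectronic, higher Z=82 is smaller); Tl³⁺ < Hg²⁺ (isoelectronic, higher Z=81 is smaller); Hg²⁺ < Au⁺ (isoelectronic, higher Z=80 is smaller).
That gives Ge⁴⁺ < Pb⁴⁺ < Tl³⁺ < Hg²⁺ < Au⁺. From the smallest end, number 4 is Hg²⁺.

Hg²⁺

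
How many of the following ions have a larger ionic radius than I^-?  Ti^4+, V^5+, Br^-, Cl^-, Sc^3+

Tabulating Z and e⁻: V^5+ (Z=23, 18 e⁻), Ti^4+ (Z=22, 18 e⁻), Sc^3+ (Z=21, 18 e⁻), Cl^- (Z=17, 18 e⁻), Br^- (Z=35, 36 e⁻), I^- (Z=53, 54 e⁻). V^5+ < Ti^4+ (both 18 e⁻, Z=23>22); Ti^4+ < Sc^3+ (both 18 e⁻, Z=22>21); Sc^3+ < Cl^- (both 18 e⁻, Z=21>17); Cl^- < Br^- (same group, period 3 vs 4); Br^- < I^- (same group, period 4 vs 5).
Placing each against I^-: smaller — V^5+, Ti^4+, Sc^3+, Cl^-, Br^-; larger — none. That's 0.

0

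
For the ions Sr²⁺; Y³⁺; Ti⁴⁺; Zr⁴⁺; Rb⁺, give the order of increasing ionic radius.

Ti⁴⁺: 18 e⁻, Z=22, Zr⁴⁺: 36 e⁻, Z=40, Y³⁺: 36 e⁻, Z=39, Sr²⁺: 36 e⁻, Z=38, Rb⁺: 36 e⁻, Z=37. Ti⁴⁺ < Zr⁴⁺ (same group, period 4 vs 5); Zr⁴⁺ < Y³⁺ (isoelectronic, higher Z=40 is smaller); Y³⁺ < Sr²⁺ (both 36 e⁻, Z=39>38); Sr²⁺ < Rb⁺ (both 36 e⁻, Z=38>37).

Ti⁴⁺ < Zr⁴⁺ < Y³⁺ < Sr²⁺ < Rb⁺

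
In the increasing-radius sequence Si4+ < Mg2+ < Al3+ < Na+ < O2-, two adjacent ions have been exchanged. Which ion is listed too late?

Al3+

Check each adjacent pair. Mg2+ and Al3+ are reversed: Al3+ and Mg2+ share 10 electrons; the higher nuclear charge on Al (Z=13) contracts it more, so Al3+ < Mg2+. No other neighbouring pair contradicts the periodic trends, so Al3+ is the ion listed too late.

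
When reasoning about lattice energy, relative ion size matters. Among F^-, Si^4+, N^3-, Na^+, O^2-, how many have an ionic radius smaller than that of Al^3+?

1

These species are isoelectronic with 10 electrons. The only difference is the number of protons: Si^4+ (Z=14), Al^3+ (Z=13), Na^+ (Z=11), F^- (Z=9), O^2- (Z=8), N^3- (Z=7). The strongest nuclear pull (Si^4+) gives the smallest ion.
Placing each against Al^3+: smaller — Si^4+; larger — Na^+, F^-, O^2-, N^3-. That's 1.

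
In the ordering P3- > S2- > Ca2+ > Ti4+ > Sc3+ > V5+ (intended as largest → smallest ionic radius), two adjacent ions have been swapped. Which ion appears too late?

Sc3+

Compare adjacent ions: they are isoelectronic (18 e⁻) and Ti has more protons than Sc (22 vs 21), making Ti4+ smaller — yet in this decreasing list Ti4+ sits before Sc3+. Nothing else is reversed, so Sc3+ should move one place to the left.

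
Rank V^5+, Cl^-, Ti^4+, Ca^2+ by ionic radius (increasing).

V^5+ < Ti^4+ < Ca^2+ < Cl^-

All of these have 18 electrons (isoelectronic). With the same electron cloud, the ion with the most protons pulls it in tightest. Nuclear charges: V^5+ (Z=23), Ti^4+ (Z=22), Ca^2+ (Z=20), Cl^- (Z=17). Highest Z is smallest.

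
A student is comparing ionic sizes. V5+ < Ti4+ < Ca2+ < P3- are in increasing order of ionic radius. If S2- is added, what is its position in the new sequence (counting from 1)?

4

All of these have 18 electrons (isoelectronic). With the same electron cloud, the ion with the most protons pulls it in tightest. Nuclear charges: V5+ (Z=23), Ti4+ (Z=22), Ca2+ (Z=20), S2- (Z=16), P3- (Z=15). Highest Z is smallest.
Merged order: V5+ < Ti4+ < Ca2+ < S2- < P3- — S2- is number 4.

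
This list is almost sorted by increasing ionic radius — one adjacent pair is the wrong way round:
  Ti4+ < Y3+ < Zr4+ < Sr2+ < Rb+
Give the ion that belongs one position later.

Scanning neighbour by neighbour, only Y3+/Zr4+ violates a trend: Zr4+ and Y3+ share 36 electrons; the higher nuclear charge on Zr (Z=40) contracts it more, so Zr4+ < Y3+. That makes Y3+ the one sitting a position early relative to where it belongs.

Y3+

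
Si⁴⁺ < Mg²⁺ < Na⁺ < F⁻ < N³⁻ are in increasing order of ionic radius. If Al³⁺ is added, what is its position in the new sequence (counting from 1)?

2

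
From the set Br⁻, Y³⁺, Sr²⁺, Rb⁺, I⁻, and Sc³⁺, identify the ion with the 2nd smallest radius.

Y³⁺

Tabulating Z and e⁻: Sc³⁺ has 18 e⁻ (Z=21), Y³⁺ has 36 e⁻ (Z=39), Sr²⁺ has 36 e⁻ (Z=38), Rb⁺ has 36 e⁻ (Z=37), Br⁻ has 36 e⁻ (Z=35), I⁻ has 54 e⁻ (Z=53). Sc³⁺ < Y³⁺ (same group, period 4 vs 5); Y³⁺ < Sr²⁺ (isoelectronic, higher Z=39 is smaller); Sr²⁺ < Rb⁺ (isoelectronic, higher Z=38 is smaller); Rb⁺ < Br⁻ (isoelectronic, higher Z=37 is smaller); Br⁻ < I⁻ (same group, period 4 vs 5).
Full ascending order: Sc³⁺ < Y³⁺ < Sr²⁺ < Rb⁺ < Br⁻ < I⁻. Counting from the smallest, position 2 is Y³⁺.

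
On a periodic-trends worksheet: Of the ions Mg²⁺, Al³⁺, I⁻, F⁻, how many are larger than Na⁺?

2

First list Z and electron count for each: Al³⁺: 10 e⁻, Z=13, Mg²⁺: 10 e⁻, Z=12, Na⁺: 10 e⁻, Z=11, F⁻: 10 e⁻, Z=9, I⁻: 54 e⁻, Z=53. Al³⁺ < Mg²⁺ (isoelectronic, higher Z=13 is smaller); Mg²⁺ < Na⁺ (isoelectronic, higher Z=12 is smaller); Na⁺ < F⁻ (both 10 e⁻, Z=11>9); F⁻ < I⁻ (same group, 3 shells fewer).
Overall: Al³⁺ < Mg²⁺ < Na⁺ < F⁻ < I⁻. Na⁺ has 2 below it and 2 above. So 2 are larger.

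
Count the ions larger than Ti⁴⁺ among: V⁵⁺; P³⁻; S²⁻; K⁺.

3

Each ion has 18 electrons. The ranking follows nuclear charge in reverse — greater Z gives a smaller radius. V⁵⁺ (Z=23), Ti⁴⁺ (Z=22), K⁺ (Z=19), S²⁻ (Z=16), P³⁻ (Z=15).
Overall: V⁵⁺ < Ti⁴⁺ < K⁺ < S²⁻ < P³⁻. Ti⁴⁺ has 1 below it and 3 above. So 3 are larger.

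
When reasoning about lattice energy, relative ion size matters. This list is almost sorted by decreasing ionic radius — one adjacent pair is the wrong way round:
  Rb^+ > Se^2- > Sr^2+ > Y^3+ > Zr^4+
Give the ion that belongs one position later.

The pair Rb^+, Se^2- is the wrong way round — Rb^+ and Se^2- share 36 electrons; the higher nuclear charge on Rb (Z=37) contracts it more, so Rb^+ < Se^2-. All other adjacent pairs agree with periodic trends, so Rb^+ is the misplaced ion.

Rb^+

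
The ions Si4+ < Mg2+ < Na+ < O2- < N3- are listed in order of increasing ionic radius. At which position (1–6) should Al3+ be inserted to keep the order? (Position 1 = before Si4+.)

2

All of these have 10 electrons (isoelectronic). With the same electron cloud, the ion with the most protons pulls it in tightest. Nuclear charges: Si4+ (Z=14), Al3+ (Z=13), Mg2+ (Z=12), Na+ (Z=11), O2- (Z=8), N3- (Z=7). Highest Z is smallest.
The complete sequence is Si4+ < Al3+ < Mg2+ < Na+ < O2- < N3-. Al3+ sits at position 2.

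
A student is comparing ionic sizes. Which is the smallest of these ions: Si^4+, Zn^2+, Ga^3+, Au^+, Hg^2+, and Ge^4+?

Si^4+

Si^4+ (Z=14, 10 e⁻), Ge^4+ (Z=32, 28 e⁻), Ga^3+ (Z=31, 28 e⁻), Zn^2+ (Z=30, 28 e⁻), Hg^2+ (Z=80, 78 e⁻), Au^+ (Z=79, 78 e⁻). Si^4+ < Ge^4+ (same group, 1 shell fewer); Ge^4+ < Ga^3+ (both 28 e⁻, Z=32>31); Ga^3+ < Zn^2+ (isoelectronic, higher Z=31 is smaller); Zn^2+ < Hg^2+ (same group, 2 shells fewer); Hg^2+ < Au^+ (both 78 e⁻, Z=80>79).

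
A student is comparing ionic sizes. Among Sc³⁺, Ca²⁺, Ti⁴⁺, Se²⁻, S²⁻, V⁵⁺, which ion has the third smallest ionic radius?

Sc³⁺

Tabulating Z and e⁻: V⁵⁺ has 18 e⁻ (Z=23), Ti⁴⁺ has 18 e⁻ (Z=22), Sc³⁺ has 18 e⁻ (Z=21), Ca²⁺ has 18 e⁻ (Z=20), S²⁻ has 18 e⁻ (Z=16), Se²⁻ has 36 e⁻ (Z=34). V⁵⁺ < Ti⁴⁺ (both 18 e⁻, Z=23>22); Ti⁴⁺ < Sc³⁺ (isoelectronic, higher Z=22 is smaller); Sc³⁺ < Ca²⁺ (isoelectronic, higher Z=21 is smaller); Ca²⁺ < S²⁻ (isoelectronic, higher Z=20 is smaller); S²⁻ < Se²⁻ (same group, period 3 vs 4).
Full ascending order: V⁵⁺ < Ti⁴⁺ < Sc³⁺ < Ca²⁺ < S²⁻ < Se²⁻. Counting from the smallest, position 3 is Sc³⁺.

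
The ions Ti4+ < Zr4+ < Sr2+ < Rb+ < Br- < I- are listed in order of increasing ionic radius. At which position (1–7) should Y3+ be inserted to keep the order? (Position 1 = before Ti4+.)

First list Z and electron count for each: Ti4+ has 18 e⁻ (Z=22), Zr4+ has 36 e⁻ (Z=40), Y3+ has 36 e⁻ (Z=39), Sr2+ has 36 e⁻ (Z=38), Rb+ has 36 e⁻ (Z=37), Br- has 36 e⁻ (Z=35), I- has 54 e⁻ (Z=53). Ti4+ < Zr4+ (same group, 1 shell fewer); Zr4+ < Y3+ (isoelectronic, higher Z=40 is smaller); Y3+ < Sr2+ (both 36 e⁻, Z=39>38); Sr2+ < Rb+ (both 36 e⁻, Z=38>37); Rb+ < Br- (both 36 e⁻, Z=37>35); Br- < I- (same group, period 4 vs 5).
With Y3+ included the full order is Ti4+ < Zr4+ < Y3+ < Sr2+ < Rb+ < Br- < I-, so it takes position 3.

3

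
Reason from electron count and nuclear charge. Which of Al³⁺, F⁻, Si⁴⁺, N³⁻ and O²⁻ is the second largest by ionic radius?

O²⁻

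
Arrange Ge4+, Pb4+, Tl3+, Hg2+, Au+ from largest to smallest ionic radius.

Au+ > Hg2+ > Tl3+ > Pb4+ > Ge4+

Tabulating Z and e⁻: Ge4+ (Z=32, 28 e⁻), Pb4+ (Z=82, 78 e⁻), Tl3+ (Z=81, 78 e⁻), Hg2+ (Z=80, 78 e⁻), Au+ (Z=79, 78 e⁻). Ge4+ < Pb4+ (same group, period 4 vs 6); Pb4+ < Tl3+ (isoelectronic, higher Z=82 is smaller); Tl3+ < Hg2+ (both 78 e⁻, Z=81>80); Hg2+ < Au+ (both 78 e⁻, Z=80>79).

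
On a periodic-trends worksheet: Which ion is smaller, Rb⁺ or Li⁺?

Li⁺

These ions sit in one column with identical charge. Each step down the periodic table adds a principal shell, increasing the radius.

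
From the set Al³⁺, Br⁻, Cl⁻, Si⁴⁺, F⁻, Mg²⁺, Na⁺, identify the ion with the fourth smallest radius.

Si⁴⁺ (Z=14, 10 e⁻), Al³⁺ (Z=13, 10 e⁻), Mg²⁺ (Z=12, 10 e⁻), Na⁺ (Z=11, 10 e⁻), F⁻ (Z=9, 10 e⁻), Cl⁻ (Z=17, 18 e⁻), Br⁻ (Z=35, 36 e⁻). Si⁴⁺ < Al³⁺ (isoelectronic, higher Z=14 is smaller); Al³⁺ < Mg²⁺ (both 10 e⁻, Z=13>12); Mg²⁺ < Na⁺ (isoelectronic, higher Z=12 is smaller); Na⁺ < F⁻ (isoelectronic, higher Z=11 is smaller); F⁻ < Cl⁻ (same group, period 2 vs 3); Cl⁻ < Br⁻ (same group, 1 shell fewer).
Ordering: Si⁴⁺ < Al³⁺ < Mg²⁺ < Na⁺ < F⁻ < Cl⁻ < Br⁻. The fourth smallest is Na⁺.

Na⁺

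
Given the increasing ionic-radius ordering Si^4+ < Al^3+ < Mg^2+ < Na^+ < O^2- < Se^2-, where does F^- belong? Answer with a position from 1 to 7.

5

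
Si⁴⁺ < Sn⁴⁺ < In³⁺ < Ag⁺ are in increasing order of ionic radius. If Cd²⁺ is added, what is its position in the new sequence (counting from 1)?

4

Work out protons and electrons: Si⁴⁺ has 10 e⁻ (Z=14), Sn⁴⁺ has 46 e⁻ (Z=50), In³⁺ has 46 e⁻ (Z=49), Cd²⁺ has 46 e⁻ (Z=48), Ag⁺ has 46 e⁻ (Z=47). Si⁴⁺ < Sn⁴⁺ (same group, 2 shells fewer); Sn⁴⁺ < In³⁺ (isoelectronic, higher Z=50 is smaller); In³⁺ < Cd²⁺ (both 46 e⁻, Z=49>48); Cd²⁺ < Ag⁺ (both 46 e⁻, Z=48>47).
Merged order: Si⁴⁺ < Sn⁴⁺ < In³⁺ < Cd²⁺ < Ag⁺ — Cd²⁺ is number 4.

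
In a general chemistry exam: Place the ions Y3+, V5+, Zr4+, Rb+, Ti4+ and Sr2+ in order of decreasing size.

Rb+ > Sr2+ > Y3+ > Zr4+ > Ti4+ > V5+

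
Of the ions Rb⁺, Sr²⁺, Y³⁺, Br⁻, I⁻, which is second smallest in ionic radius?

Sr²⁺

Work out protons and electrons: Y³⁺: 36 e⁻, Z=39, Sr²⁺: 36 e⁻, Z=38, Rb⁺: 36 e⁻, Z=37, Br⁻: 36 e⁻, Z=35, I⁻: 54 e⁻, Z=53. Y³⁺ < Sr²⁺ (isoelectronic, higher Z=39 is smaller); Sr²⁺ < Rb⁺ (isoelectronic, higher Z=38 is smaller); Rb⁺ < Br⁻ (isoelectronic, higher Z=37 is smaller); Br⁻ < I⁻ (same group, period 4 vs 5).
So the order is Y³⁺ < Sr²⁺ < Rb⁺ < Br⁻ < I⁻; the 2nd-smallest ion is Sr²⁺.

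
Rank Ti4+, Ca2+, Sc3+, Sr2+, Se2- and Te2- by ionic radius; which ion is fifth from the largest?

Sc3+

First list Z and electron count for each: Ti4+: 18 e⁻, Z=22, Sc3+: 18 e⁻, Z=21, Ca2+: 18 e⁻, Z=20, Sr2+: 36 e⁻, Z=38, Se2-: 36 e⁻, Z=34, Te2-: 54 e⁻, Z=52. Ti4+ < Sc3+ (isoelectronic, higher Z=22 is smaller); Sc3+ < Ca2+ (isoelectronic, higher Z=21 is smaller); Ca2+ < Sr2+ (same group, period 4 vs 5); Sr2+ < Se2- (isoelectronic, higher Z=38 is smaller); Se2- < Te2- (same group, period 4 vs 5).
So the order is Ti4+ < Sc3+ < Ca2+ < Sr2+ < Se2- < Te2-; the 5th-largest ion is Sc3+.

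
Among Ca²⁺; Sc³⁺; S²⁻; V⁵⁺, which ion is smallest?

Each ion has 18 electrons. The ranking follows nuclear charge in reverse — greater Z gives a smaller radius. V⁵⁺ (Z=23), Sc³⁺ (Z=21), Ca²⁺ (Z=20), S²⁻ (Z=16).

V⁵⁺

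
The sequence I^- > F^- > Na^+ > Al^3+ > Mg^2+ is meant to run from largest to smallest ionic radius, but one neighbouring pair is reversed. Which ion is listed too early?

Al^3+

Check each adjacent pair. Al^3+ and Mg^2+ are reversed: they are isoelectronic (10 e⁻) and Al has more protons than Mg (13 vs 12), making Al^3+ smaller. No other neighbouring pair contradicts the periodic trends, so Al^3+ is the ion listed too early.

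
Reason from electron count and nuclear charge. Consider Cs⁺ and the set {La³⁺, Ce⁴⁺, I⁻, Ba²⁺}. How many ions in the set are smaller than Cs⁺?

Isoelectronic series (54 e⁻ each). Size is set by nuclear charge: more protons means a smaller ion. Ce⁴⁺ (Z=58), La³⁺ (Z=57), Ba²⁺ (Z=56), Cs⁺ (Z=55), I⁻ (Z=53).
Placing each against Cs⁺: smaller — Ce⁴⁺, La³⁺, Ba²⁺; larger — I⁻. So 3 are smaller.

3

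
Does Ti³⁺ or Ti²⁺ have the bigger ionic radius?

Ti²⁺

These are all Ti ions. Removing more electrons (higher positive charge) pulls the remaining electrons in closer, so Ti³⁺ is smallest and Ti²⁺ is largest.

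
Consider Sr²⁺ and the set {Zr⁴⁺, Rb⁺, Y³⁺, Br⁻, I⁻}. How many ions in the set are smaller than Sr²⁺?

2

Electron counts and nuclear charges: Zr⁴⁺ has 36 e⁻ (Z=40), Y³⁺ has 36 e⁻ (Z=39), Sr²⁺ has 36 e⁻ (Z=38), Rb⁺ has 36 e⁻ (Z=37), Br⁻ has 36 e⁻ (Z=35), I⁻ has 54 e⁻ (Z=53). Zr⁴⁺ < Y³⁺ (both 36 e⁻, Z=40>39); Y³⁺ < Sr²⁺ (both 36 e⁻, Z=39>38); Sr²⁺ < Rb⁺ (isoelectronic, higher Z=38 is smaller); Rb⁺ < Br⁻ (isoelectronic, higher Z=37 is smaller); Br⁻ < I⁻ (same group, 1 shell fewer).
Relative to Sr²⁺, the ions that are smaller are Zr⁴⁺, Y³⁺. That's 2.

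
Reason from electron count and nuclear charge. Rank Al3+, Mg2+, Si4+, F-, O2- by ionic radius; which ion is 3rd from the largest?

Isoelectronic series (10 e⁻ each). Size is set by nuclear charge: more protons means a smaller ion. Si4+ (Z=14), Al3+ (Z=13), Mg2+ (Z=12), F- (Z=9), O2- (Z=8).
That gives Si4+ < Al3+ < Mg2+ < F- < O2-. From the largest end, number 3 is Mg2+.

Mg2+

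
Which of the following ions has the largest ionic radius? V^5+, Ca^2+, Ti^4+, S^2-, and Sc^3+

S^2-

All of these have 18 electrons (isoelectronic). With the same electron cloud, the ion with the most protons pulls it in tightest. Nuclear charges: V^5+ (Z=23), Ti^4+ (Z=22), Sc^3+ (Z=21), Ca^2+ (Z=20), S^2- (Z=16). Highest Z is smallest.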